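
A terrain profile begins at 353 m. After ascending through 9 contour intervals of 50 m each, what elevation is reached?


elevation = 353 + 9 * 50 = 803 m

803 m


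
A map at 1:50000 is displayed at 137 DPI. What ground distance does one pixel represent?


pixel_cm = 2.54 / 137 ≈ 0.01854 cm
ground = pixel_cm * 50000 / 100 = 2.54 * 50000 / (137 * 100) = 127000 / 13700 ≈ 9.27 m

9.27 m


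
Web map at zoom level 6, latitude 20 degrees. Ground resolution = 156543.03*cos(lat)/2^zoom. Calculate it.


res = 156543.03 * cos(20) / 2^6 = 156543.03 * 0.93969262 / 64 = 2298.47 m/pixel

2298.47 m/pixel


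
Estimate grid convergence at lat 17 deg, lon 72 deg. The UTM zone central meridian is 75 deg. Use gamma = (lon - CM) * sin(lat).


gamma = (72 - 75) * sin(17) = -3 * 0.292372 = -0.877 degrees

-0.877 degrees


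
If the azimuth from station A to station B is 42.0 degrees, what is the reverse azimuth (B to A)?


back azimuth = (42.0 + 180) mod 360 = 222.0 degrees

222.0 degrees


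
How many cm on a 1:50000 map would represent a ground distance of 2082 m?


map_cm = 2082 * 100 / 50000 = 4.164 cm ≈ 4.16 cm

4.16 cm


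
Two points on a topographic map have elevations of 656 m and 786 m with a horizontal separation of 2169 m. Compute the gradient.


gradient = (786 - 656) / 2169 = 130 / 2169 = 0.0599

0.0599


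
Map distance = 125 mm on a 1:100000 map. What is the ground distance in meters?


ground = 125 mm * 100000 / 1000 = 12500.0 m

12500.0 m


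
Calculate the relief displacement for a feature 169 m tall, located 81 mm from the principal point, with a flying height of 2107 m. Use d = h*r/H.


d = h * r / H = 169 * 81 / 2107 = 6.5 mm

6.5 mm


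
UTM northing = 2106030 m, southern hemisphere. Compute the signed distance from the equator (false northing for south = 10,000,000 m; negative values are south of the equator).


For southern: actual = 2106030 - 10000000 = -7893970 m

-7893970 m


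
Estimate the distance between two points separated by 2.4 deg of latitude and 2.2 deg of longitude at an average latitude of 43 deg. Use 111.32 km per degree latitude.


dlat_km = 2.4 * 111.32 = 267.168
dlon_km = 2.2 * 111.32 * cos(43) ≈ 179.111
dist = sqrt(267.168^2 + 179.111^2) ≈ 321.7 km

321.7 km


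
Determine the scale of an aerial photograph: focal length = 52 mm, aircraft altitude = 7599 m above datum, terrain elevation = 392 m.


scale = f / (H - h) = 52 mm / 7207 m = 52 / 7207000 = 1:138596

1:138596


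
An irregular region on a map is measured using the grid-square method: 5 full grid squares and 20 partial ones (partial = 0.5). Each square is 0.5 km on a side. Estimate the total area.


effective squares = 5 + 20 * 0.5 = 15.0
area = 15.0 * 0.25 = 3.75 km^2

3.75 km^2


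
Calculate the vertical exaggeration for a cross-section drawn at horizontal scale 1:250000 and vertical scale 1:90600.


VE = horizontal_scale / vertical_scale = 250000 / 90600 ≈ 2.8

2.8x


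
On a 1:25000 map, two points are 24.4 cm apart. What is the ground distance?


ground = 24.4 cm * 25000 / 100 = 6100.0 m = 6.1 km

6.1 km


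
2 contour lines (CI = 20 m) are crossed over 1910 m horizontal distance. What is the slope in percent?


elevation change = 2 * 20 = 40 m
slope = 40 / 1910 * 100 = 2.1%

2.1%


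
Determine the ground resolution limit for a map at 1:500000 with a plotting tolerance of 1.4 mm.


ground = 1.4 mm * 500000 / 1000 = 700.0 m

700.0 m


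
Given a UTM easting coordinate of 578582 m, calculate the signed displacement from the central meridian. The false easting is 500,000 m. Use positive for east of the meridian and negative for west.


displacement = 578582 - 500000 = 78582 m

78582 m


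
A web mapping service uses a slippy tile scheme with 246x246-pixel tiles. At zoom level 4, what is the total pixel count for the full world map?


tiles per axis = 2^4 = 16
total tiles = 16^2 = 256
pixels per axis = 16 * 246 = 3936
total pixels = 3936^2 = 15492096

15492096 pixels


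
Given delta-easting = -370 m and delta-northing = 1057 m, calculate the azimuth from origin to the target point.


az = atan2(-370, 1057) = -19.3 deg
adjusted to 0-360: 340.7 degrees

340.7 degrees


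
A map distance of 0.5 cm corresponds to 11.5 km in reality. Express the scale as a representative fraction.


ground = 11.5 km = 1150000 cm; RF denominator = ground / map = 1150000 / 0.5 = 2300000; RF = 1:2300000

1:2300000


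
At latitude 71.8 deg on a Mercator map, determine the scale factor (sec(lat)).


SF = 1 / cos(71.8) = 1 / 0.312335 = 3.202

3.202


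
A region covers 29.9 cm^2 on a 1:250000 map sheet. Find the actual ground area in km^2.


ground_area = 29.9 * (250000/100)^2 = 186875000.0 m^2 = 186.875 km^2

186.875 km^2


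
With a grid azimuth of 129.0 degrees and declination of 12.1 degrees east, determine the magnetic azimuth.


magnetic azimuth = grid azimuth - declination (east +ve)
mag_az = 129.0 - 12.1 = 116.9 degrees

116.9 degrees


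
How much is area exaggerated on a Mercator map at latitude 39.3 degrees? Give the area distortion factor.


area_distortion = 1/cos^2(39.3) = 1.67

1.67


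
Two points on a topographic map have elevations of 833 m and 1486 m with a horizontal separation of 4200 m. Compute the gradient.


gradient = (1486 - 833) / 4200 = 653 / 4200 = 0.1555

0.1555


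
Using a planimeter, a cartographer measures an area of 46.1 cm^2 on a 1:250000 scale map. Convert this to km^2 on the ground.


ground_area = 46.1 * (250000/100)^2 = 288125000.0 m^2 = 288.125 km^2

288.125 km^2


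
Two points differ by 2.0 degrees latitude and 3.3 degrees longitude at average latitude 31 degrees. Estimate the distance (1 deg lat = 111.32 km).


dlat_km = 2.0 * 111.32 = 222.64
dlon_km = 3.3 * 111.32 * cos(31) ≈ 314.886
dist = sqrt(222.64^2 + 314.886^2) ≈ 385.6 km

385.6 km


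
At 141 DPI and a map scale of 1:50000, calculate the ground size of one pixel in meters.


pixel_cm = 2.54 / 141 ≈ 0.018014 cm
ground = pixel_cm * 50000 / 100 = 2.54 * 50000 / (141 * 100) = 127000 / 14100 ≈ 9.01 m

9.01 m


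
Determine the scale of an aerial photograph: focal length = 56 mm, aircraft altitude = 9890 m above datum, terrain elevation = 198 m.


scale = f / (H - h) = 56 mm / 9692 m = 56 / 9692000 = 1:173071

1:173071


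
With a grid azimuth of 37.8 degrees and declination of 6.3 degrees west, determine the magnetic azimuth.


magnetic azimuth = grid azimuth - declination (east +ve)
mag_az = 37.8 - -6.3 = 44.1 degrees

44.1 degrees


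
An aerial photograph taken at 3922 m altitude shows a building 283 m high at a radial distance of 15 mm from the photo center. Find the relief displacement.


d = h * r / H = 283 * 15 / 3922 = 1.08 mm

1.08 mm


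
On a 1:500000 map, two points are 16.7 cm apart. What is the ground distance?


ground = 16.7 cm * 500000 / 100 = 83500.0 m = 83.5 km

83.5 km


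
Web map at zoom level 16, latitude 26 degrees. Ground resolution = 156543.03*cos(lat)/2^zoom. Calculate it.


res = 156543.03 * cos(26) / 2^16 = 156543.03 * 0.89879405 / 65536 = 2.15 m/pixel

2.15 m/pixel


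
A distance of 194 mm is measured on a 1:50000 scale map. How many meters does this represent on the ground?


ground = 194 mm * 50000 / 1000 = 9700.0 m

9700.0 m


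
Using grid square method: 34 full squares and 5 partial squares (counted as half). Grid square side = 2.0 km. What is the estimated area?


effective squares = 34 + 5 * 0.5 = 36.5
area = 36.5 * 4.0 = 146.0 km^2

146.0 km^2


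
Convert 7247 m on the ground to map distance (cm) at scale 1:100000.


map_cm = 7247 * 100 / 100000 = 7.247 cm ≈ 7.25 cm

7.25 cm


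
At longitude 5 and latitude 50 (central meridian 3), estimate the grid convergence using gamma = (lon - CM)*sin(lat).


gamma = (5 - 3) * sin(50) = 2 * 0.766044 = 1.532 degrees

1.532 degrees


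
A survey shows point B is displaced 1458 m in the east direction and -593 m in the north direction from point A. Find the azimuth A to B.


az = atan2(1458, -593) = 112.1 deg
adjusted to 0-360: 112.1 degrees

112.1 degrees


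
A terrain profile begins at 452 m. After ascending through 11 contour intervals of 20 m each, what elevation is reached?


elevation = 452 + 11 * 20 = 672 m

672 m


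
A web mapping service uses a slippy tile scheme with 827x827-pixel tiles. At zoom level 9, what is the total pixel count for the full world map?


tiles per axis = 2^9 = 512
total tiles = 512^2 = 262144
pixels per axis = 512 * 827 = 423424
total pixels = 423424^2 = 179287883776

179287883776 pixels


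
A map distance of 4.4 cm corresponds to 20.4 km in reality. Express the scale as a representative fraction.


ground = 20.4 km = 2040000 cm; RF denominator = ground / map = 2040000 / 4.4 ≈ 463636; RF = 1:463636

1:463636


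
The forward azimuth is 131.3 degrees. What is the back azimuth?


back azimuth = (131.3 + 180) mod 360 = 311.3 degrees

311.3 degrees


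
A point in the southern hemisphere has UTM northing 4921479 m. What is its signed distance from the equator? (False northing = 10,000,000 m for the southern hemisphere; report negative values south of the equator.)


For southern: actual = 4921479 - 10000000 = -5078521 m

-5078521 m


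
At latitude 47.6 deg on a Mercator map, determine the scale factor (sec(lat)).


SF = 1 / cos(47.6) = 1 / 0.674302 = 1.483

1.483


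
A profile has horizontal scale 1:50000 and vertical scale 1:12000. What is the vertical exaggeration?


VE = horizontal_scale / vertical_scale = 50000 / 12000 ≈ 4.2

4.2x


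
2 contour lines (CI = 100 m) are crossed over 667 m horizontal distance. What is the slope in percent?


elevation change = 2 * 100 = 200 m
slope = 200 / 667 * 100 = 30.0%

30.0%


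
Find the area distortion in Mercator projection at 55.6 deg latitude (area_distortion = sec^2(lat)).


area_distortion = 1/cos^2(55.6) = 3.133

3.133


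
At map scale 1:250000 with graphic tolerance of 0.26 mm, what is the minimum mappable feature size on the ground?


ground = 0.26 mm * 250000 / 1000 = 65.0 m

65.0 m


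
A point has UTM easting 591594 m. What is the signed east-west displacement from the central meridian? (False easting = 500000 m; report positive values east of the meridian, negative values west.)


displacement = 591594 - 500000 = 91594 m

91594 m


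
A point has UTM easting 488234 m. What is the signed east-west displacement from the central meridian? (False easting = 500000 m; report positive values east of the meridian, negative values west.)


displacement = 488234 - 500000 = -11766 m

-11766 m


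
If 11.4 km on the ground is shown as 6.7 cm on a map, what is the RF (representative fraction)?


ground = 11.4 km = 1140000 cm; RF denominator = ground / map = 1140000 / 6.7 ≈ 170149; RF = 1:170149

1:170149


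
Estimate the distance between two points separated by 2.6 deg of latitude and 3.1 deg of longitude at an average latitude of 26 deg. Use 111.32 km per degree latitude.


dlat_km = 2.6 * 111.32 = 289.432
dlon_km = 3.1 * 111.32 * cos(26) ≈ 310.167
dist = sqrt(289.432^2 + 310.167^2) ≈ 424.2 km

424.2 km


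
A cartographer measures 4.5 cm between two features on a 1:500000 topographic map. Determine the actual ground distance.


ground = 4.5 cm * 500000 / 100 = 22500.0 m = 22.5 km

22.5 km


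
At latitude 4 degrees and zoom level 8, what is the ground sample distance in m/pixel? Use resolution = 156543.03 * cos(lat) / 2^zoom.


res = 156543.03 * cos(4) / 2^8 = 156543.03 * 0.99756405 / 256 = 610.01 m/pixel

610.01 m/pixel


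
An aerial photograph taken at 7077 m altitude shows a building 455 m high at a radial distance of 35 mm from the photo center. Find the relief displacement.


d = h * r / H = 455 * 35 / 7077 = 2.25 mm

2.25 mm


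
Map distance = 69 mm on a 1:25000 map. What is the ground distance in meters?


ground = 69 mm * 25000 / 1000 = 1725.0 m

1725.0 m


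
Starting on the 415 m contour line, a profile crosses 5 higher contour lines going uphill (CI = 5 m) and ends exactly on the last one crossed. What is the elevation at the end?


elevation = 415 + 5 * 5 = 440 m

440 m


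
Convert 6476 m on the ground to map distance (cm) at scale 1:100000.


map_cm = 6476 * 100 / 100000 = 6.476 cm ≈ 6.48 cm

6.48 cm


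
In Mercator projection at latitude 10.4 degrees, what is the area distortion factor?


area_distortion = 1/cos^2(10.4) = 1.034

1.034


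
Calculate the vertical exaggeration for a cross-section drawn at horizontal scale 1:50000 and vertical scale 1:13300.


VE = horizontal_scale / vertical_scale = 50000 / 13300 ≈ 3.8

3.8x


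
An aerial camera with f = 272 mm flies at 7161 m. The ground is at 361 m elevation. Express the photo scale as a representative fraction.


scale = f / (H - h) = 272 mm / 6800 m = 272 / 6800000 = 1:25000

1:25000


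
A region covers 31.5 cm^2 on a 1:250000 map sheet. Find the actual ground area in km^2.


ground_area = 31.5 * (250000/100)^2 = 196875000.0 m^2 = 196.875 km^2

196.875 km^2


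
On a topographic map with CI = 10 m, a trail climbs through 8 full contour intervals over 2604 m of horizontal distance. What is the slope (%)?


elevation change = 8 * 10 = 80 m
slope = 80 / 2604 * 100 = 3.1%

3.1%


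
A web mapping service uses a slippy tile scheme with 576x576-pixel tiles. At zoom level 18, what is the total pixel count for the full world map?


tiles per axis = 2^18 = 262144
total tiles = 262144^2 = 68719476736
pixels per axis = 262144 * 576 = 150994944
total pixels = 150994944^2 = 22799473113563136

22799473113563136 pixels


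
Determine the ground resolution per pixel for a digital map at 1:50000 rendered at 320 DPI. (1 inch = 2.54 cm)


pixel_cm = 2.54 / 320 ≈ 0.007938 cm
ground = pixel_cm * 50000 / 100 = 2.54 * 50000 / (320 * 100) = 127000 / 32000 ≈ 3.97 m

3.97 m


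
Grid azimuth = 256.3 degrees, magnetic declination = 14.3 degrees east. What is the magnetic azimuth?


magnetic azimuth = grid azimuth - declination (east +ve)
mag_az = 256.3 - 14.3 = 242.0 degrees

242.0 degrees


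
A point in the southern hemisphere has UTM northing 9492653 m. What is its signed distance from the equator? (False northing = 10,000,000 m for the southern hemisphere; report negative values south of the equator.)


For southern: actual = 9492653 - 10000000 = -507347 m

-507347 m


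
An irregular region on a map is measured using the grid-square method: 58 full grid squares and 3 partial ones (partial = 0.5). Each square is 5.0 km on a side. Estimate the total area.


effective squares = 58 + 3 * 0.5 = 59.5
area = 59.5 * 25.0 = 1487.5 km^2

1487.5 km^2


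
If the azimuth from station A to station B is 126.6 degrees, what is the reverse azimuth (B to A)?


back azimuth = (126.6 + 180) mod 360 = 306.6 degrees

306.6 degrees


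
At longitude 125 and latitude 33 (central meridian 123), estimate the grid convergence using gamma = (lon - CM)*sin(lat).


gamma = (125 - 123) * sin(33) = 2 * 0.544639 = 1.089 degrees

1.089 degrees


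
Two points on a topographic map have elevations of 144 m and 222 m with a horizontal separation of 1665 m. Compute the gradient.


gradient = (222 - 144) / 1665 = 78 / 1665 = 0.0468

0.0468


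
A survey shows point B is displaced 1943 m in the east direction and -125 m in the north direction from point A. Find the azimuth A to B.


az = atan2(1943, -125) = 93.7 deg
adjusted to 0-360: 93.7 degrees

93.7 degrees


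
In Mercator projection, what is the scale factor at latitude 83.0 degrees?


SF = 1 / cos(83.0) = 1 / 0.121869 = 8.206

8.206


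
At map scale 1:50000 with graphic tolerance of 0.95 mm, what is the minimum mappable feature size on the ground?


ground = 0.95 mm * 50000 / 1000 = 47.5 m

47.5 m


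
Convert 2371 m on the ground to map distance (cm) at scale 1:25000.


map_cm = 2371 * 100 / 25000 = 9.484 cm ≈ 9.48 cm

9.48 cm


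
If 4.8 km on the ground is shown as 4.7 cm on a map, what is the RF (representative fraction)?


ground = 4.8 km = 480000 cm; RF denominator = ground / map = 480000 / 4.7 ≈ 102128; RF = 1:102128

1:102128


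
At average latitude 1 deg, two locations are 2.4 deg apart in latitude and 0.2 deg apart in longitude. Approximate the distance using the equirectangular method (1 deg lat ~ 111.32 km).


dlat_km = 2.4 * 111.32 = 267.168
dlon_km = 0.2 * 111.32 * cos(1) ≈ 22.261
dist = sqrt(267.168^2 + 22.261^2) ≈ 268.1 km

268.1 km


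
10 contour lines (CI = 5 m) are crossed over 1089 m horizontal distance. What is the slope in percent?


elevation change = 10 * 5 = 50 m
slope = 50 / 1089 * 100 = 4.6%

4.6%


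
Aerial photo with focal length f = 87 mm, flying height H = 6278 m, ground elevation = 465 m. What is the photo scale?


scale = f / (H - h) = 87 mm / 5813 m = 87 / 5813000 = 1:66816

1:66816


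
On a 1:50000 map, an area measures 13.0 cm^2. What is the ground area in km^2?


ground_area = 13.0 * (50000/100)^2 = 3250000.0 m^2 = 3.25 km^2

3.25 km^2


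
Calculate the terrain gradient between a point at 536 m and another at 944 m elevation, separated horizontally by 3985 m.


gradient = (944 - 536) / 3985 = 408 / 3985 = 0.1024

0.1024


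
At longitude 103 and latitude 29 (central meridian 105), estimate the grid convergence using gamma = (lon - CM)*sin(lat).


gamma = (103 - 105) * sin(29) = -2 * 0.48481 = -0.97 degrees

-0.97 degrees


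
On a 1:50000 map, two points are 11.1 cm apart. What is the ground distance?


ground = 11.1 cm * 50000 / 100 = 5550.0 m = 5.55 km

5.55 km


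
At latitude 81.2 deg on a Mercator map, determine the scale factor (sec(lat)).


SF = 1 / cos(81.2) = 1 / 0.152986 = 6.537

6.537


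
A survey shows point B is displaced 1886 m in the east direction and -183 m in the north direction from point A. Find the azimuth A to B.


az = atan2(1886, -183) = 95.5 deg
adjusted to 0-360: 95.5 degrees

95.5 degrees


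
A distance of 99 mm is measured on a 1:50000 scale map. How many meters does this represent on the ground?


ground = 99 mm * 50000 / 1000 = 4950.0 m

4950.0 m


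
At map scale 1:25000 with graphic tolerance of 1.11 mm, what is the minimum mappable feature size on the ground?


ground = 1.11 mm * 25000 / 1000 = 27.75 m

27.75 m


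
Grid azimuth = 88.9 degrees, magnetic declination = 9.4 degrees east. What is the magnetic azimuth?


magnetic azimuth = grid azimuth - declination (east +ve)
mag_az = 88.9 - 9.4 = 79.5 degrees

79.5 degrees


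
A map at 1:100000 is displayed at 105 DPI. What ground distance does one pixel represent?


pixel_cm = 2.54 / 105 ≈ 0.02419 cm
ground = pixel_cm * 100000 / 100 = 2.54 * 100000 / (105 * 100) = 254000 / 10500 ≈ 24.19 m

24.19 m


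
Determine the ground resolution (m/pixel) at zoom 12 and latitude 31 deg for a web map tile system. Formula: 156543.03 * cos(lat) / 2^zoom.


res = 156543.03 * cos(31) / 2^12 = 156543.03 * 0.8571673 / 4096 = 32.76 m/pixel

32.76 m/pixel


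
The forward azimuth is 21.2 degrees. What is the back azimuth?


back azimuth = (21.2 + 180) mod 360 = 201.2 degrees

201.2 degrees


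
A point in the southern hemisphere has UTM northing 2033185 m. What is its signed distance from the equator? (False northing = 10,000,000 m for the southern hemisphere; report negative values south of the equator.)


For southern: actual = 2033185 - 10000000 = -7966815 m

-7966815 m


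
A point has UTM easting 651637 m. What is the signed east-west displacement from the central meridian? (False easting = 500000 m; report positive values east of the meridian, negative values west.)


displacement = 651637 - 500000 = 151637 m

151637 m


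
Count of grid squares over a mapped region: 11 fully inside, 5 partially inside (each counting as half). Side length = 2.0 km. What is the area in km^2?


effective squares = 11 + 5 * 0.5 = 13.5
area = 13.5 * 4.0 = 54.0 km^2

54.0 km^2


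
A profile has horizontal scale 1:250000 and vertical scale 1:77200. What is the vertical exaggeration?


VE = horizontal_scale / vertical_scale = 250000 / 77200 ≈ 3.2

3.2x


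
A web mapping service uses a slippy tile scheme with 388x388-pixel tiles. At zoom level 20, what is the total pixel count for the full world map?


tiles per axis = 2^20 = 1048576
total tiles = 1048576^2 = 1099511627776
pixels per axis = 1048576 * 388 = 406847488
total pixels = 406847488^2 = 165524878491910144

165524878491910144 pixels


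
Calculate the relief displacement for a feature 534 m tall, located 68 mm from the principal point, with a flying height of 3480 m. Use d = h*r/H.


d = h * r / H = 534 * 68 / 3480 = 10.43 mm

10.43 mm


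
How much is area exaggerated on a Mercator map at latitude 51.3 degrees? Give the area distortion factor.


area_distortion = 1/cos^2(51.3) = 2.558

2.558


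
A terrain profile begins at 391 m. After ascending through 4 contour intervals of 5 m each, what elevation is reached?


elevation = 391 + 4 * 5 = 411 m

411 m


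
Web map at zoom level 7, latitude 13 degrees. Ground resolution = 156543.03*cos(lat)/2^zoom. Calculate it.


res = 156543.03 * cos(13) / 2^7 = 156543.03 * 0.97437006 / 128 = 1191.65 m/pixel

1191.65 m/pixel


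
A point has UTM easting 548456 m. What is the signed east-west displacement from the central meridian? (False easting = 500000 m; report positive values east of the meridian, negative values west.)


displacement = 548456 - 500000 = 48456 m

48456 m


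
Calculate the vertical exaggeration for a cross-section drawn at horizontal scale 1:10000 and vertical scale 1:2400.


VE = horizontal_scale / vertical_scale = 10000 / 2400 ≈ 4.2

4.2x


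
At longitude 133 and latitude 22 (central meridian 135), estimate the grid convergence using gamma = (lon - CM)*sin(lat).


gamma = (133 - 135) * sin(22) = -2 * 0.374607 = -0.749 degrees

-0.749 degrees


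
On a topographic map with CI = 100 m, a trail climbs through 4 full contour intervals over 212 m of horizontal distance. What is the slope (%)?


elevation change = 4 * 100 = 400 m
slope = 400 / 212 * 100 = 188.7%

188.7%


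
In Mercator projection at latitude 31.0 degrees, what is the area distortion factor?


area_distortion = 1/cos^2(31.0) = 1.361

1.361


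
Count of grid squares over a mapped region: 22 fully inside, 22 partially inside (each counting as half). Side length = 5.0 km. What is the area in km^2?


effective squares = 22 + 22 * 0.5 = 33.0
area = 33.0 * 25.0 = 825.0 km^2

825.0 km^2


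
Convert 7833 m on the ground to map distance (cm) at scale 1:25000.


map_cm = 7833 * 100 / 25000 = 31.332 cm ≈ 31.33 cm

31.33 cm


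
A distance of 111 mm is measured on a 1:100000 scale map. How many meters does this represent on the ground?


ground = 111 mm * 100000 / 1000 = 11100.0 m

11100.0 m


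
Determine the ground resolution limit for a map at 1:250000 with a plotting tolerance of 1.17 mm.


ground = 1.17 mm * 250000 / 1000 = 292.5 m

292.5 m


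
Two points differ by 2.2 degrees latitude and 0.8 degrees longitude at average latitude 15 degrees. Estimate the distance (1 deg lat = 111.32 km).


dlat_km = 2.2 * 111.32 = 244.904
dlon_km = 0.8 * 111.32 * cos(15) ≈ 86.021
dist = sqrt(244.904^2 + 86.021^2) ≈ 259.6 km

259.6 km


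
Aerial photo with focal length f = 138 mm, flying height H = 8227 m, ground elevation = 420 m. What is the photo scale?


scale = f / (H - h) = 138 mm / 7807 m = 138 / 7807000 = 1:56572

1:56572


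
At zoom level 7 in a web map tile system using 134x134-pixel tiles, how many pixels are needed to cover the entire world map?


tiles per axis = 2^7 = 128
total tiles = 128^2 = 16384
pixels per axis = 128 * 134 = 17152
total pixels = 17152^2 = 294191104

294191104 pixels


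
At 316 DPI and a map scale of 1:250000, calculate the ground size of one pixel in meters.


pixel_cm = 2.54 / 316 ≈ 0.008038 cm
ground = pixel_cm * 250000 / 100 = 2.54 * 250000 / (316 * 100) = 635000 / 31600 ≈ 20.09 m

20.09 m


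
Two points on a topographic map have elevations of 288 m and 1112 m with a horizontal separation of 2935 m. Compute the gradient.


gradient = (1112 - 288) / 2935 = 824 / 2935 = 0.2807

0.2807


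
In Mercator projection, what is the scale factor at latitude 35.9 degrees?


SF = 1 / cos(35.9) = 1 / 0.810042 = 1.235

1.235


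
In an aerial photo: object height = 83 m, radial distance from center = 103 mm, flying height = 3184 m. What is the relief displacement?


d = h * r / H = 83 * 103 / 3184 = 2.68 mm

2.68 mm


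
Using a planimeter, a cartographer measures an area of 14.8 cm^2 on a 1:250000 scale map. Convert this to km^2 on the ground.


ground_area = 14.8 * (250000/100)^2 = 92500000.0 m^2 = 92.5 km^2

92.5 km^2


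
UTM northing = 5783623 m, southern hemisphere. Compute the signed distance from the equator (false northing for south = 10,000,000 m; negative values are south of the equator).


For southern: actual = 5783623 - 10000000 = -4216377 m

-4216377 m


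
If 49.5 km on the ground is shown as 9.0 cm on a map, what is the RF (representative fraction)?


ground = 49.5 km = 4950000 cm; RF denominator = ground / map = 4950000 / 9.0 = 550000; RF = 1:550000

1:550000


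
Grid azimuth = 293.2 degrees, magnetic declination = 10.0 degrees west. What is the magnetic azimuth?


magnetic azimuth = grid azimuth - declination (east +ve)
mag_az = 293.2 - -10.0 = 303.2 degrees

303.2 degrees


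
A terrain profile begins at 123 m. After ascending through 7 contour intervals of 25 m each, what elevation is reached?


elevation = 123 + 7 * 25 = 298 m

298 m


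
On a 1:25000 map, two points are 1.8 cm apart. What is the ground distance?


ground = 1.8 cm * 25000 / 100 = 450.0 m

450.0 m


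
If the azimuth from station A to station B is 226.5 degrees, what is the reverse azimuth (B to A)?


back azimuth = (226.5 + 180) mod 360 = 46.5 degrees

46.5 degrees


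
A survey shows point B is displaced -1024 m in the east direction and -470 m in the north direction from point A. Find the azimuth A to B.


az = atan2(-1024, -470) = -114.7 deg
adjusted to 0-360: 245.3 degrees

245.3 degrees


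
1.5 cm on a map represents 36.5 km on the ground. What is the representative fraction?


ground = 36.5 km = 3650000 cm; RF denominator = ground / map = 3650000 / 1.5 ≈ 2433333; RF = 1:2433333

1:2433333


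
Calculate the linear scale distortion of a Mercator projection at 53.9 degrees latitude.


SF = 1 / cos(53.9) = 1 / 0.589196 = 1.697

1.697


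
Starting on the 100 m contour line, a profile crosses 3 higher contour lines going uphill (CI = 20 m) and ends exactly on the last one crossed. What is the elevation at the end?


elevation = 100 + 3 * 20 = 160 m

160 m


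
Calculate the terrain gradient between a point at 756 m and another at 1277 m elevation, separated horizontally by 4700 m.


gradient = (1277 - 756) / 4700 = 521 / 4700 = 0.1109

0.1109


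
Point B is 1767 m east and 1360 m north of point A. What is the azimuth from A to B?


az = atan2(1767, 1360) = 52.4 deg
adjusted to 0-360: 52.4 degrees

52.4 degrees


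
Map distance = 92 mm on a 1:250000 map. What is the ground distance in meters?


ground = 92 mm * 250000 / 1000 = 23000.0 m

23000.0 m


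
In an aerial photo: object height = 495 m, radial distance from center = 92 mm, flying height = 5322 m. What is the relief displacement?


d = h * r / H = 495 * 92 / 5322 = 8.56 mm

8.56 mm


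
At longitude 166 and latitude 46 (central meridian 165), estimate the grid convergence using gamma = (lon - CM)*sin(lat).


gamma = (166 - 165) * sin(46) = 1 * 0.71934 = 0.719 degrees

0.719 degrees


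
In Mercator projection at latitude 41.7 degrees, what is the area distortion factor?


area_distortion = 1/cos^2(41.7) = 1.794

1.794


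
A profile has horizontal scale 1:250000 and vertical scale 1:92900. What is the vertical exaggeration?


VE = horizontal_scale / vertical_scale = 250000 / 92900 ≈ 2.7

2.7x


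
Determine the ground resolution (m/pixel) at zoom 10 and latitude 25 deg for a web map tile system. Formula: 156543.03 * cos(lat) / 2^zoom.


res = 156543.03 * cos(25) / 2^10 = 156543.03 * 0.90630779 / 1024 = 138.55 m/pixel

138.55 m/pixel


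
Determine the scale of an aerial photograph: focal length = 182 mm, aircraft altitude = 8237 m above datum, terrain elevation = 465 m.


scale = f / (H - h) = 182 mm / 7772 m = 182 / 7772000 = 1:42703

1:42703


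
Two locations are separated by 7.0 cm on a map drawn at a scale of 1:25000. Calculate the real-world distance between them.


ground = 7.0 cm * 25000 / 100 = 1750.0 m = 1.75 km

1.75 km


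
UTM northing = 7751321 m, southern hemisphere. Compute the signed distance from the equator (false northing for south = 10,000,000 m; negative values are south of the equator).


For southern: actual = 7751321 - 10000000 = -2248679 m

-2248679 m


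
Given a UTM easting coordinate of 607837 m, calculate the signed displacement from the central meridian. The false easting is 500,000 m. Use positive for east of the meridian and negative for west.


displacement = 607837 - 500000 = 107837 m

107837 m


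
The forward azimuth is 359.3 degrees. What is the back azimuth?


back azimuth = (359.3 + 180) mod 360 = 179.3 degrees

179.3 degrees


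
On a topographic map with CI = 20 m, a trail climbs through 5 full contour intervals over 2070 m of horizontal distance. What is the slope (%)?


elevation change = 5 * 20 = 100 m
slope = 100 / 2070 * 100 = 4.8%

4.8%


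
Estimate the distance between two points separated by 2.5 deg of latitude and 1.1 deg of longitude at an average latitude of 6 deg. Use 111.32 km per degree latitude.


dlat_km = 2.5 * 111.32 = 278.3
dlon_km = 1.1 * 111.32 * cos(6) ≈ 121.781
dist = sqrt(278.3^2 + 121.781^2) ≈ 303.8 km

303.8 km


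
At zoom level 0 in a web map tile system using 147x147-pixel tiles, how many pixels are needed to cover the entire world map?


tiles per axis = 2^0 = 1
total tiles = 1^2 = 1
pixels per axis = 1 * 147 = 147
total pixels = 147^2 = 21609

21609 pixels


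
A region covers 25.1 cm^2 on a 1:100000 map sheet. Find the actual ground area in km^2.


ground_area = 25.1 * (100000/100)^2 = 25100000.0 m^2 = 25.1 km^2

25.1 km^2


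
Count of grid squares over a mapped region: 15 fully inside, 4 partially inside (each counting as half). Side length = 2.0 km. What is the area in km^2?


effective squares = 15 + 4 * 0.5 = 17.0
area = 17.0 * 4.0 = 68.0 km^2

68.0 km^2


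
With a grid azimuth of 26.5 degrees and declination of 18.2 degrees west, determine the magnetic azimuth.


magnetic azimuth = grid azimuth - declination (east +ve)
mag_az = 26.5 - -18.2 = 44.7 degrees

44.7 degrees


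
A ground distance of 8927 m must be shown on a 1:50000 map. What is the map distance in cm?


map_cm = 8927 * 100 / 50000 = 17.854 cm ≈ 17.85 cm

17.85 cm


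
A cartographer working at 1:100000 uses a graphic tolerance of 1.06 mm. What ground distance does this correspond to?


ground = 1.06 mm * 100000 / 1000 = 106.0 m

106.0 m


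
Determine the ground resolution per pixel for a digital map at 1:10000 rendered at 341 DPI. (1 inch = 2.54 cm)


pixel_cm = 2.54 / 341 ≈ 0.007449 cm
ground = pixel_cm * 10000 / 100 = 2.54 * 10000 / (341 * 100) = 25400 / 34100 ≈ 0.74 m

0.74 m


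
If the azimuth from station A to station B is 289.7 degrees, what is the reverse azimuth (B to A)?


back azimuth = (289.7 + 180) mod 360 = 109.7 degrees

109.7 degrees


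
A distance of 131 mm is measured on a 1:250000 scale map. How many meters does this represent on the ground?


ground = 131 mm * 250000 / 1000 = 32750.0 m

32750.0 m


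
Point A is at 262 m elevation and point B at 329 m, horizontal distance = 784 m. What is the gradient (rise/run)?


gradient = (329 - 262) / 784 = 67 / 784 = 0.0855

0.0855


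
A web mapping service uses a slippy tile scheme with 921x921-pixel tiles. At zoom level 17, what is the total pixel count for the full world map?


tiles per axis = 2^17 = 131072
total tiles = 131072^2 = 17179869184
pixels per axis = 131072 * 921 = 120717312
total pixels = 120717312^2 = 14572669416505344

14572669416505344 pixels


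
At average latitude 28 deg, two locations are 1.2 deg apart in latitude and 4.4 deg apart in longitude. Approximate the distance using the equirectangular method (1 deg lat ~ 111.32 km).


dlat_km = 1.2 * 111.32 = 133.584
dlon_km = 4.4 * 111.32 * cos(28) ≈ 432.475
dist = sqrt(133.584^2 + 432.475^2) ≈ 452.6 km

452.6 km


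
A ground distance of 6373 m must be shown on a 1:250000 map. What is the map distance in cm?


map_cm = 6373 * 100 / 250000 = 2.5492 cm ≈ 2.55 cm

2.55 cm


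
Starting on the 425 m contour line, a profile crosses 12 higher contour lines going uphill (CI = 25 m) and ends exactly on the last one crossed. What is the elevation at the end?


elevation = 425 + 12 * 25 = 725 m

725 m


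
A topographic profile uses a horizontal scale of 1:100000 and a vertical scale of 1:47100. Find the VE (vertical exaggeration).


VE = horizontal_scale / vertical_scale = 100000 / 47100 ≈ 2.1

2.1x


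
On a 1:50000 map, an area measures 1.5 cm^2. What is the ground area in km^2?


ground_area = 1.5 * (50000/100)^2 = 375000.0 m^2 = 0.375 km^2

0.375 km^2


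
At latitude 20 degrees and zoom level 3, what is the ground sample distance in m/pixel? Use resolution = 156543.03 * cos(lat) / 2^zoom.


res = 156543.03 * cos(20) / 2^3 = 156543.03 * 0.93969262 / 8 = 18387.79 m/pixel

18387.79 m/pixel


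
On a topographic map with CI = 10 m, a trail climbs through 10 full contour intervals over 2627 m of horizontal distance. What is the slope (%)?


elevation change = 10 * 10 = 100 m
slope = 100 / 2627 * 100 = 3.8%

3.8%


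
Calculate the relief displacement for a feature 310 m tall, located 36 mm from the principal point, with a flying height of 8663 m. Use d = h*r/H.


d = h * r / H = 310 * 36 / 8663 = 1.29 mm

1.29 mm


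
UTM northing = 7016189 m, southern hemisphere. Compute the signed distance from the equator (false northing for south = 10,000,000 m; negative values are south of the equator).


For southern: actual = 7016189 - 10000000 = -2983811 m

-2983811 m


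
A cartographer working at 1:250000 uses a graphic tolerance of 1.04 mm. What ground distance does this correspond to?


ground = 1.04 mm * 250000 / 1000 = 260.0 m

260.0 m


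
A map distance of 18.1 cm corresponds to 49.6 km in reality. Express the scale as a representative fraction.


ground = 49.6 km = 4960000 cm; RF denominator = ground / map = 4960000 / 18.1 ≈ 274033; RF = 1:274033

1:274033


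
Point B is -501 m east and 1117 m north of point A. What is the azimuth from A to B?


az = atan2(-501, 1117) = -24.2 deg
adjusted to 0-360: 335.8 degrees

335.8 degrees


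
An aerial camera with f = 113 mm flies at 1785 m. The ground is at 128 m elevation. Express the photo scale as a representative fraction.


scale = f / (H - h) = 113 mm / 1657 m = 113 / 1657000 = 1:14664

1:14664


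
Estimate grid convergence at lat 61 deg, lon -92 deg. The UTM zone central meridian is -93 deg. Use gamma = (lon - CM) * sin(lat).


gamma = (-92 - -93) * sin(61) = 1 * 0.87462 = 0.875 degrees

0.875 degrees


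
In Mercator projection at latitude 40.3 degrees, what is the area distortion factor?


area_distortion = 1/cos^2(40.3) = 1.719

1.719


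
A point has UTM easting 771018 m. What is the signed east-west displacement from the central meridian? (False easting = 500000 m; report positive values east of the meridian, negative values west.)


displacement = 771018 - 500000 = 271018 m

271018 m


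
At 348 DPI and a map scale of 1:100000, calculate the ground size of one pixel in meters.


pixel_cm = 2.54 / 348 ≈ 0.007299 cm
ground = pixel_cm * 100000 / 100 = 2.54 * 100000 / (348 * 100) = 254000 / 34800 ≈ 7.3 m

7.3 m


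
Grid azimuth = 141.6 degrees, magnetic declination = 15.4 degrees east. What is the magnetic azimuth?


magnetic azimuth = grid azimuth - declination (east +ve)
mag_az = 141.6 - 15.4 = 126.2 degrees

126.2 degrees


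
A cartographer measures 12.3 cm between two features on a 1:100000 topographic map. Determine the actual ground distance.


ground = 12.3 cm * 100000 / 100 = 12300.0 m = 12.3 km

12.3 km


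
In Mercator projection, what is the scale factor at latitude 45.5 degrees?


SF = 1 / cos(45.5) = 1 / 0.700909 = 1.427

1.427


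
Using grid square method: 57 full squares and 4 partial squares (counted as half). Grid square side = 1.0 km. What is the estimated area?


effective squares = 57 + 4 * 0.5 = 59.0
area = 59.0 * 1.0 = 59.0 km^2

59.0 km^2


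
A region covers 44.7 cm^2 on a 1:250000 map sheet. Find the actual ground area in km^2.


ground_area = 44.7 * (250000/100)^2 = 279375000.0 m^2 = 279.375 km^2

279.375 km^2


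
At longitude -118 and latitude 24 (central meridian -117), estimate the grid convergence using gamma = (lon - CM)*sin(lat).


gamma = (-118 - -117) * sin(24) = -1 * 0.406737 = -0.407 degrees

-0.407 degrees


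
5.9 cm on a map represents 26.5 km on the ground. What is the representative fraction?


ground = 26.5 km = 2650000 cm; RF denominator = ground / map = 2650000 / 5.9 ≈ 449153; RF = 1:449153

1:449153


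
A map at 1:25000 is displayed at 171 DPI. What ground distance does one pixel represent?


pixel_cm = 2.54 / 171 ≈ 0.014854 cm
ground = pixel_cm * 25000 / 100 = 2.54 * 25000 / (171 * 100) = 63500 / 17100 ≈ 3.71 m

3.71 m


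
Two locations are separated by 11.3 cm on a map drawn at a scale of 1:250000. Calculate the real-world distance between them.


ground = 11.3 cm * 250000 / 100 = 28250.0 m = 28.25 km

28.25 km


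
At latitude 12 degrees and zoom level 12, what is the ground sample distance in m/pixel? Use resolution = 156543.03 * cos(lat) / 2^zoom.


res = 156543.03 * cos(12) / 2^12 = 156543.03 * 0.9781476 / 4096 = 37.38 m/pixel

37.38 m/pixel


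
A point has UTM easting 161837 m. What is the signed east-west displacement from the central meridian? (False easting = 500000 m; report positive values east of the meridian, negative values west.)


displacement = 161837 - 500000 = -338163 m

-338163 m


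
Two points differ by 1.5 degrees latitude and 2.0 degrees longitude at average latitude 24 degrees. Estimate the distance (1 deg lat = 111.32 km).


dlat_km = 1.5 * 111.32 = 166.98
dlon_km = 2.0 * 111.32 * cos(24) ≈ 203.392
dist = sqrt(166.98^2 + 203.392^2) ≈ 263.2 km

263.2 km


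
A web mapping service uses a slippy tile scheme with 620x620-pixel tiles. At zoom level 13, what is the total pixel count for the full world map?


tiles per axis = 2^13 = 8192
total tiles = 8192^2 = 67108864
pixels per axis = 8192 * 620 = 5079040
total pixels = 5079040^2 = 25796647321600

25796647321600 pixels


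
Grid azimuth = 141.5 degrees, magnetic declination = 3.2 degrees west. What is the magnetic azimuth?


magnetic azimuth = grid azimuth - declination (east +ve)
mag_az = 141.5 - -3.2 = 144.7 degrees

144.7 degrees


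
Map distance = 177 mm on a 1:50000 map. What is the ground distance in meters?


ground = 177 mm * 50000 / 1000 = 8850.0 m

8850.0 m
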